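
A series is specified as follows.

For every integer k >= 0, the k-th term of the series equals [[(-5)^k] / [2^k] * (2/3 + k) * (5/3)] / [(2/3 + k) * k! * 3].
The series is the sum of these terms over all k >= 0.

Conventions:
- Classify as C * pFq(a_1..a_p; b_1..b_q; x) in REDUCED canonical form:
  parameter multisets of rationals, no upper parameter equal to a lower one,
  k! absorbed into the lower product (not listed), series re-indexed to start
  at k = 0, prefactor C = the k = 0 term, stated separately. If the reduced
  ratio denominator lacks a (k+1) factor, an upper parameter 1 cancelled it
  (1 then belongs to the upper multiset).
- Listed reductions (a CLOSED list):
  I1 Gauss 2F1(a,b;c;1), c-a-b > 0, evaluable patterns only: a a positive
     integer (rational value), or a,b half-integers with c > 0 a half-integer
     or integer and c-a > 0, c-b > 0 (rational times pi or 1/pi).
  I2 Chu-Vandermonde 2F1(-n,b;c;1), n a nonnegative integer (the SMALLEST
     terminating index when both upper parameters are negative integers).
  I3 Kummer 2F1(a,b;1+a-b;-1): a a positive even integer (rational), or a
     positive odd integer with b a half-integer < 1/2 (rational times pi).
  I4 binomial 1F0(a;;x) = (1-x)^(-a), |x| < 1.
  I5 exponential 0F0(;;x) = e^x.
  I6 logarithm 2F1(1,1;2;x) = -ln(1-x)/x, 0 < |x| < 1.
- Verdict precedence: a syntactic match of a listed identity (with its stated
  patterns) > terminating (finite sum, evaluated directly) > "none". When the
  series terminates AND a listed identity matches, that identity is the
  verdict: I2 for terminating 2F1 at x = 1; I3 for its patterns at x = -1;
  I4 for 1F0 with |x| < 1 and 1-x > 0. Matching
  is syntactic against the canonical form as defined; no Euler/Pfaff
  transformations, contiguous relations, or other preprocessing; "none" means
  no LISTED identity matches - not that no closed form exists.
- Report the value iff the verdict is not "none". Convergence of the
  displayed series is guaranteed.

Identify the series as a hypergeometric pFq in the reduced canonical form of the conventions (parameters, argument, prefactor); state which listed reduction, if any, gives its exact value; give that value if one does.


The tell: from the first term 5/9: the two k-th powers (C = 5/9, x = -5/2) combine into one argument.
Ratio: r(k) = (-5/2) * 1 / [(k+1)] - rational in k. x = (-5/2); t_0 = 5/9; negate the roots.

x = -5/2 here; the reduced form reads 0F0, upper {-}, lower {-}, C = 5/9. Verdict at x = -5/2: exponential (I5) matches (the 0F0 exponential series at x = -5/2). Its exact value is (5/9) * e^(-5/2).


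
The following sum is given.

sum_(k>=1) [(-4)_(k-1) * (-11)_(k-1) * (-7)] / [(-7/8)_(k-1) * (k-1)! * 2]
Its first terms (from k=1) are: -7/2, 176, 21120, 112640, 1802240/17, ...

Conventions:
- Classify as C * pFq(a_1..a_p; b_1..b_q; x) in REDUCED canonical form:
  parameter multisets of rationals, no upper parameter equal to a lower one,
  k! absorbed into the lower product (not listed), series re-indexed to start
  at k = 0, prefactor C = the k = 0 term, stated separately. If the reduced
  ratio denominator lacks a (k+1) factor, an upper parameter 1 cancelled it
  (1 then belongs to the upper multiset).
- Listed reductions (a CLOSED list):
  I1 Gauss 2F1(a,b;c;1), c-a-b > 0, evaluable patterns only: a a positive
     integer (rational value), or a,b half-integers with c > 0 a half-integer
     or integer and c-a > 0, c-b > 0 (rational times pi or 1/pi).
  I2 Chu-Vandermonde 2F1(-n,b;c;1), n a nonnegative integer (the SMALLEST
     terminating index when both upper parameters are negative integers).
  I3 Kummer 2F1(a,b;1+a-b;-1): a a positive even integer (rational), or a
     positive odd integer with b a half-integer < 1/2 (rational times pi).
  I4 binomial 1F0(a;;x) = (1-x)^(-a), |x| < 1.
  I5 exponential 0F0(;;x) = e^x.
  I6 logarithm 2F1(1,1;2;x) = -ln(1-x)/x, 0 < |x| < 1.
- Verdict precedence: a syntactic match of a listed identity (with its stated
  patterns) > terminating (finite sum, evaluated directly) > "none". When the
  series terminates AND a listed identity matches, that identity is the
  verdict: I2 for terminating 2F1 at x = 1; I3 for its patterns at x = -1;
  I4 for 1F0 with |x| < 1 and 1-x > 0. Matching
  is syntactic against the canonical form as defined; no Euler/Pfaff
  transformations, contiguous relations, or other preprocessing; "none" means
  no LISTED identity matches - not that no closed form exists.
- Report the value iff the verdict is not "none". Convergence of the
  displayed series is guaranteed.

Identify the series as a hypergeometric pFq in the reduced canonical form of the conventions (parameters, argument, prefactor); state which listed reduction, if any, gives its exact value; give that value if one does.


Canonical form: C = -7/2 times 2F1 with upper {-11, -4}, lower {-7/8}, x = 1. Verdict: Vandermonde's identity (I2) matches (terminating 2F1 at x = 1 with n = 4, b = -11, c = -7/8). Exact value: 8158185/34.

The tell: x = 1 and the constant factors (C = -7/2) combine into one prefactor.
Adjacent-term ratio: r(k) = 1 * (k-11) (k-4) / [(k-7/8) (k+1)] - poly over poly, x = 1 from leading terms; C = -7/2 at k = 0.


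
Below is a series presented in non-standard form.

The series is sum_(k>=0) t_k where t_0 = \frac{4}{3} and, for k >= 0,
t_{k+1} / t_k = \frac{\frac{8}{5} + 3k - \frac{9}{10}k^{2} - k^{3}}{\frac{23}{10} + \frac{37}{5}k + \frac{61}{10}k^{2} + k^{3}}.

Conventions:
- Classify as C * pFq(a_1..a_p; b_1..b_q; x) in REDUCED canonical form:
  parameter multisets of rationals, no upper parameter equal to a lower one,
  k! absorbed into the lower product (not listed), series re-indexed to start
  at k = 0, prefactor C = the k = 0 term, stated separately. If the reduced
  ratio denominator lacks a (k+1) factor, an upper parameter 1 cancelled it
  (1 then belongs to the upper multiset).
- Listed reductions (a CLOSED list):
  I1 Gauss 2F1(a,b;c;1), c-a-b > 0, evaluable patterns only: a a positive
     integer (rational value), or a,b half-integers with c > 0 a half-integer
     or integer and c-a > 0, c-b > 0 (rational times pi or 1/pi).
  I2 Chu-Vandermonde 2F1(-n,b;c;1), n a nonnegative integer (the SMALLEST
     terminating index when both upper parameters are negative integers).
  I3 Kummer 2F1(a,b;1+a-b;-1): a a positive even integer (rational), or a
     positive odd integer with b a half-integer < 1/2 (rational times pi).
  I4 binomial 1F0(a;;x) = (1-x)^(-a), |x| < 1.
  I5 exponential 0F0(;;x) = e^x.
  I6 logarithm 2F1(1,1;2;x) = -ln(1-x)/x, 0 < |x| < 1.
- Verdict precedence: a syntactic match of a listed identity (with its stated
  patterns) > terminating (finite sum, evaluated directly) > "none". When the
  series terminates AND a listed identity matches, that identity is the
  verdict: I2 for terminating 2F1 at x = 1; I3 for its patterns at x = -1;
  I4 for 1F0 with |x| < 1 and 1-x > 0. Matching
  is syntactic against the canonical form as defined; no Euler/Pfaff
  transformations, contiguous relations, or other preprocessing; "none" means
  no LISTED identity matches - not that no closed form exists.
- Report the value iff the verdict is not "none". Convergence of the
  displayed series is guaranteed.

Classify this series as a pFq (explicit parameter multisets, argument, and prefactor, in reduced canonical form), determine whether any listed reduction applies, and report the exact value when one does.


x = -1 here; the reduced form reads 2F1, upper {-\frac{8}{5}, 2}, lower {\frac{23}{5}}, C = \frac{4}{3}. Verdict (x = -1): Kummer (I3) applies (x = -1; c = \frac{23}{5} equals 1+a-b for upper {-\frac{8}{5}, 2}: listed pattern). Hence: \frac{12}{5}.

The tell: t_0 = \frac{4}{3} here, and roots of the ratio polynomials (C = 4/3, x = -1) are the negated parameters.
Term ratio: r(k) = -1 * (k-\frac{8}{5}) (k+2) / [(k+\frac{23}{5}) (k+1)] ; factor over Q: parameters, x = -1, and C = \frac{4}{3}.


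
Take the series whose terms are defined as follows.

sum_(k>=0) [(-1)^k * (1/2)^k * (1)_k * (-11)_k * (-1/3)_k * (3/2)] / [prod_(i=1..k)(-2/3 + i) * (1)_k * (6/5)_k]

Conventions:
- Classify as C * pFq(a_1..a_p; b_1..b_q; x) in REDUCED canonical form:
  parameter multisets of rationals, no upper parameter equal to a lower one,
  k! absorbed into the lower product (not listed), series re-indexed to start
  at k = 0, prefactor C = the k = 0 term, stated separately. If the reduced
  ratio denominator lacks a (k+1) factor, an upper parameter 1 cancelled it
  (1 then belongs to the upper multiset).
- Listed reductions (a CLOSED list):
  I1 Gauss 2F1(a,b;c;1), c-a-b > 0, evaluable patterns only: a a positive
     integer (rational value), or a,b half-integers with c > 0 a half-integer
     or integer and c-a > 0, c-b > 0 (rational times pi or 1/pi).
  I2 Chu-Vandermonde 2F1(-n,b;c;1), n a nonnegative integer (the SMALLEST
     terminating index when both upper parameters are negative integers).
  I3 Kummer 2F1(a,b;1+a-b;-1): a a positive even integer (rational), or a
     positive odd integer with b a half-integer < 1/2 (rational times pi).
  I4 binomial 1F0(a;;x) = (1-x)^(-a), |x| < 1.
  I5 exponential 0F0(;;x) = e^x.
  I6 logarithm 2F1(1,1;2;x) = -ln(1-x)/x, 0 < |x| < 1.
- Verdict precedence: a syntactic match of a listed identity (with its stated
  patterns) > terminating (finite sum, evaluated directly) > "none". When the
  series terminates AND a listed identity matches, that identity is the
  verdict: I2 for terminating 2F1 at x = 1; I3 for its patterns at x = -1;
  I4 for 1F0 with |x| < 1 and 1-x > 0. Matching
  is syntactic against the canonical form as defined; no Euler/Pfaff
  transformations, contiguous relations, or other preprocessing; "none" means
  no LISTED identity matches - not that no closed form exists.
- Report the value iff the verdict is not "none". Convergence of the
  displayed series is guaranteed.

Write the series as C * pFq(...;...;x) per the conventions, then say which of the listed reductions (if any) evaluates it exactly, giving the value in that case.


Reduced: x = -1/2, 3F2, upper = {-11, -1/3, 1}, lower = {1/3, 6/5}, C = 3/2. Verdict: terminating - upper parameter -11 makes this a finite sum (last index 11), evaluated exactly. Hence: -4053310721886397/125008688709632.

First insight: from the first term 3/2: the (-1)^k factor (prefactor 3/2) folds into the argument's sign.
Consecutive-term ratio: r(k) = (-1/2) * (k-11) (k-1/3) (k+1) / [(k+1/3) (k+6/5) (k+1)] - rational; roots negated = parameters, x = (-1/2), C = 3/2.


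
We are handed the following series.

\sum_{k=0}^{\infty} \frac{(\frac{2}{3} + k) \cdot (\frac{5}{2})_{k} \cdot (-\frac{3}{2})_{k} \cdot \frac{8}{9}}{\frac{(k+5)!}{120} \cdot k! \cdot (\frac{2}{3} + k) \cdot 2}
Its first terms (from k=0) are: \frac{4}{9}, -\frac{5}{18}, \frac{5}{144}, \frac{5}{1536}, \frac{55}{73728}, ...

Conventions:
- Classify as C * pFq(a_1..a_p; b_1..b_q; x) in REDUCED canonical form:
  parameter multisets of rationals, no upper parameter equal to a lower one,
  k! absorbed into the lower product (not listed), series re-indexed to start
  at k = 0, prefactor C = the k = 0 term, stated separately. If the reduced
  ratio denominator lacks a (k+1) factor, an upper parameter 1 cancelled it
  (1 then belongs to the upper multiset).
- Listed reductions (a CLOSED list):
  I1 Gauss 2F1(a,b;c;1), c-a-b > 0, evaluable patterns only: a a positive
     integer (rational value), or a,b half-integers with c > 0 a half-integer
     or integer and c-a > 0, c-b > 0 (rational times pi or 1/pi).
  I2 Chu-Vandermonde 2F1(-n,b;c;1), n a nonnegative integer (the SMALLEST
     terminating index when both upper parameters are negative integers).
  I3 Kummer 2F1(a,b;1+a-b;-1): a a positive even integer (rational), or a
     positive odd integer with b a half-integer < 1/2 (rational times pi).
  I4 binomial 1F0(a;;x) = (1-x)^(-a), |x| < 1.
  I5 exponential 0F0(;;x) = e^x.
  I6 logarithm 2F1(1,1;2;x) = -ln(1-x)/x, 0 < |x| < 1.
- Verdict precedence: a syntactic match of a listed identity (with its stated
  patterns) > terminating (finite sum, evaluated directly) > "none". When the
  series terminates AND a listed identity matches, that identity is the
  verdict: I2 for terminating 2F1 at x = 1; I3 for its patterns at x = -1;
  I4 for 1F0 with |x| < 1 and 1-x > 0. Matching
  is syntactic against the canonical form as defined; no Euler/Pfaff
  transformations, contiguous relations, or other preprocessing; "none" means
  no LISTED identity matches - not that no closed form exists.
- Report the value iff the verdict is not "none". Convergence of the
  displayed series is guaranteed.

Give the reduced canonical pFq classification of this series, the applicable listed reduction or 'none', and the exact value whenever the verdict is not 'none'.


This is \frac{4}{9} * 2F1(-\frac{3}{2}, \frac{5}{2}; 6; 1) in reduced canonical form. Verdict: the half-integer Gauss pattern (I1) applies (x = 1; upper {-\frac{3}{2}, \frac{5}{2}} half-integers, c = 6 in the evaluable pattern). Hence: \frac{262144}{405405} / \pi.

Structural cue: t_0 being \frac{4}{9}, the constant factors (prefactor 4/9) combine into one prefactor.
Ratio: r(k) = 1 * (k-\frac{3}{2}) (k+\frac{5}{2}) / [(k+6) (k+1)] ; factor over Q: parameters, x = 1, and C = \frac{4}{9}.


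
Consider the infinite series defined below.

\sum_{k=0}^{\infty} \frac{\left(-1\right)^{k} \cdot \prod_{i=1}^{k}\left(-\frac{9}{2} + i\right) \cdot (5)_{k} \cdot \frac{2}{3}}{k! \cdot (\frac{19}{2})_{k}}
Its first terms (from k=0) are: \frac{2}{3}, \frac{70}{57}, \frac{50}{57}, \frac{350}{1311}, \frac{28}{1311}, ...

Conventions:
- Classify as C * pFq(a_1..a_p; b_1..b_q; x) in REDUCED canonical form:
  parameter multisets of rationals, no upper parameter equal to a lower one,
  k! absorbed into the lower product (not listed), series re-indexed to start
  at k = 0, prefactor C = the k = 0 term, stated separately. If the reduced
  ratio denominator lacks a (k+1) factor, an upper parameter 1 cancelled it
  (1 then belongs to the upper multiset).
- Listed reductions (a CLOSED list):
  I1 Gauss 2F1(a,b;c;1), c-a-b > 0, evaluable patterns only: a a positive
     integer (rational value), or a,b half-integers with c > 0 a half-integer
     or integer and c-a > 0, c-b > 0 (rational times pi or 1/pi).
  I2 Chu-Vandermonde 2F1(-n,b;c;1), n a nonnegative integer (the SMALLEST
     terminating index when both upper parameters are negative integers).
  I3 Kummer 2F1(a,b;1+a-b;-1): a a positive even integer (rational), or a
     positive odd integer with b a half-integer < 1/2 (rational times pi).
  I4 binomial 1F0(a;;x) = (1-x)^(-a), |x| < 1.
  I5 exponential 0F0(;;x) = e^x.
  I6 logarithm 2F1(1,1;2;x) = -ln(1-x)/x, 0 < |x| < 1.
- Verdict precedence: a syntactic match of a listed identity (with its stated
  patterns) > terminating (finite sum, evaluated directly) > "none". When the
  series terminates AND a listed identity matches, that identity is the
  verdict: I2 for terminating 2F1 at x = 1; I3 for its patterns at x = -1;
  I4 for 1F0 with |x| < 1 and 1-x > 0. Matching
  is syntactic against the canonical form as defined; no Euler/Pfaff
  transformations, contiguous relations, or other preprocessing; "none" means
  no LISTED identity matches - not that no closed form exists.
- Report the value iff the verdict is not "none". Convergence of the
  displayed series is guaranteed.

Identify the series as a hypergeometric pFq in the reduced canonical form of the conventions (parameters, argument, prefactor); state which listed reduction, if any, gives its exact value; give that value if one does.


The series (x = -1) is 2F1: upper {-\frac{7}{2}, 5}, lower {\frac{19}{2}}, prefactor \frac{2}{3}. Verdict: the Kummer evaluation I3 matches (x = -1; c = \frac{19}{2} equals 1+a-b for upper {-\frac{7}{2}, 5}: listed pattern). Sum: \frac{255255}{262144} \cdot \pi.

First insight: t_0 being \frac{2}{3}, the running product (prefactor 2/3) telescopes to a rising factorial.
Adjacent-term ratio: r(k) = -1 * (k-\frac{7}{2}) (k+5) / [(k+\frac{19}{2}) (k+1)] - rational in k. x = -1; t_0 = \frac{2}{3}; negate the roots.


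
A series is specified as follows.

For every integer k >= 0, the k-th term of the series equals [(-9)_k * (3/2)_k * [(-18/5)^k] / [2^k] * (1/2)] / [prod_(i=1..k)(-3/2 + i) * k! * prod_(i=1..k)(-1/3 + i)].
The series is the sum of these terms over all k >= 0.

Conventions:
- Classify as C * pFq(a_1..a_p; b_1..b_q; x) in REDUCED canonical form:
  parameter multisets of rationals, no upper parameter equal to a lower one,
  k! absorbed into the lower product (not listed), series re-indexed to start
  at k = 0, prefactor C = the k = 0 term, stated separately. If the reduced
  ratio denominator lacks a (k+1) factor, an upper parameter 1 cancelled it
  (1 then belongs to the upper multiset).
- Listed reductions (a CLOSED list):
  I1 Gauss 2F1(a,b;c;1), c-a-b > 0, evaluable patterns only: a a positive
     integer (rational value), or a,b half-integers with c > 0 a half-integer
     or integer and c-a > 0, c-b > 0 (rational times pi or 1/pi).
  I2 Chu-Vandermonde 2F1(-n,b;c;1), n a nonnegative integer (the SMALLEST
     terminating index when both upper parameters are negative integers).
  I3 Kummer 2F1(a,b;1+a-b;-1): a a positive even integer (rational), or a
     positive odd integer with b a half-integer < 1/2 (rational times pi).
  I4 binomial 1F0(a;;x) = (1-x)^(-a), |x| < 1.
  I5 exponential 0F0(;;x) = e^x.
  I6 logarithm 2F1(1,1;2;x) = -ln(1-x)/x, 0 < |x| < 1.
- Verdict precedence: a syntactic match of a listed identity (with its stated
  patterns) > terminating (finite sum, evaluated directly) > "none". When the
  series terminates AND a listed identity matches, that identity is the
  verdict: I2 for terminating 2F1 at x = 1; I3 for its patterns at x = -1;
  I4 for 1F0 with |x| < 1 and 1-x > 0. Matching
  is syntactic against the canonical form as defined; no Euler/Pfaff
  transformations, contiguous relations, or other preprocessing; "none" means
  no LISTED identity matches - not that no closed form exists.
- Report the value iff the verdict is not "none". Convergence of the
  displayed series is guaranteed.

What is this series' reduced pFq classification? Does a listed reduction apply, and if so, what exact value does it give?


x = -9/5 here; the reduced form reads 2F2, upper {-9, 3/2}, lower {-1/2, 2/3}, C = 1/2. Verdict: terminating - no listed pattern fits, but -9 in the upper list cuts the series at k = 9; direct evaluation. Sum: -1360764137764420963/127075000000000.

The tell: with t_0 = 1/2, the two k-th powers (C = 1/2, x = -9/5) combine into one argument.
Consecutive-term ratio: r(k) = (-9/5) * (k-9) (k+3/2) / [(k-1/2) (k+2/3) (k+1)] - rational; roots negated = parameters, x = (-9/5), C = 1/2.


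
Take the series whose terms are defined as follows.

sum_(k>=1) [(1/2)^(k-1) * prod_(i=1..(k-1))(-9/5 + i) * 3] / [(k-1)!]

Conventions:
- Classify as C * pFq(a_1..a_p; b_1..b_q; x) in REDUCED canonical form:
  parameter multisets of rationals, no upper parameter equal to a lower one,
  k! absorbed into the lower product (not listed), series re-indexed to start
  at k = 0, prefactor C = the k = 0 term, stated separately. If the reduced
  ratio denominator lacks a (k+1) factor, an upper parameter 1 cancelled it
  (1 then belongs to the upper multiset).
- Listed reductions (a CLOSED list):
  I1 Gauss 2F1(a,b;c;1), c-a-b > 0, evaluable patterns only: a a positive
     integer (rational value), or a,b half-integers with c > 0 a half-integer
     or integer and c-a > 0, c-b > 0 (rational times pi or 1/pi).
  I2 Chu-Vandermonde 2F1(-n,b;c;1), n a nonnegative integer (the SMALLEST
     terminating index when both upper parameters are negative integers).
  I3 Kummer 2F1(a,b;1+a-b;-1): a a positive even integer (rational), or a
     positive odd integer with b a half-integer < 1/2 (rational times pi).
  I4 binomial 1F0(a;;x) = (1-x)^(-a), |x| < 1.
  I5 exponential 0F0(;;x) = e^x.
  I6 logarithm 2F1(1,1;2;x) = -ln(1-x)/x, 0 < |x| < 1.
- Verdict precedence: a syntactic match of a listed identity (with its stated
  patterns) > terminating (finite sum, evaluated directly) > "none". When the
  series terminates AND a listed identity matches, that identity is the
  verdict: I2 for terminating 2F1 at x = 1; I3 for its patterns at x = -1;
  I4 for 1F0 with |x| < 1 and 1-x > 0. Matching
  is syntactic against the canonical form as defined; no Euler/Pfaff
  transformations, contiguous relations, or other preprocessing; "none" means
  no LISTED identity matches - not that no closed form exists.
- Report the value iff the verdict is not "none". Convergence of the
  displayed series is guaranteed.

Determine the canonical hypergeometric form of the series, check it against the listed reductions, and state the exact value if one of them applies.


First insight: from the first term 3: the running product (prefactor 3) telescopes to a rising factorial.
Step ratio: r(k) = (1/2) * (k-4/5) / [(k+1)] - poly over poly, x = (1/2) from leading terms; C = 3 at k = 0.

At argument 1/2: a 1F0 with upper {-4/5}, lower {-}, scaled by C = 3. Verdict: binomial (I4) matches (the 1F0 binomial series: exponent 4/5, x = 1/2). Sum: 3 * (1/2)^(4/5).


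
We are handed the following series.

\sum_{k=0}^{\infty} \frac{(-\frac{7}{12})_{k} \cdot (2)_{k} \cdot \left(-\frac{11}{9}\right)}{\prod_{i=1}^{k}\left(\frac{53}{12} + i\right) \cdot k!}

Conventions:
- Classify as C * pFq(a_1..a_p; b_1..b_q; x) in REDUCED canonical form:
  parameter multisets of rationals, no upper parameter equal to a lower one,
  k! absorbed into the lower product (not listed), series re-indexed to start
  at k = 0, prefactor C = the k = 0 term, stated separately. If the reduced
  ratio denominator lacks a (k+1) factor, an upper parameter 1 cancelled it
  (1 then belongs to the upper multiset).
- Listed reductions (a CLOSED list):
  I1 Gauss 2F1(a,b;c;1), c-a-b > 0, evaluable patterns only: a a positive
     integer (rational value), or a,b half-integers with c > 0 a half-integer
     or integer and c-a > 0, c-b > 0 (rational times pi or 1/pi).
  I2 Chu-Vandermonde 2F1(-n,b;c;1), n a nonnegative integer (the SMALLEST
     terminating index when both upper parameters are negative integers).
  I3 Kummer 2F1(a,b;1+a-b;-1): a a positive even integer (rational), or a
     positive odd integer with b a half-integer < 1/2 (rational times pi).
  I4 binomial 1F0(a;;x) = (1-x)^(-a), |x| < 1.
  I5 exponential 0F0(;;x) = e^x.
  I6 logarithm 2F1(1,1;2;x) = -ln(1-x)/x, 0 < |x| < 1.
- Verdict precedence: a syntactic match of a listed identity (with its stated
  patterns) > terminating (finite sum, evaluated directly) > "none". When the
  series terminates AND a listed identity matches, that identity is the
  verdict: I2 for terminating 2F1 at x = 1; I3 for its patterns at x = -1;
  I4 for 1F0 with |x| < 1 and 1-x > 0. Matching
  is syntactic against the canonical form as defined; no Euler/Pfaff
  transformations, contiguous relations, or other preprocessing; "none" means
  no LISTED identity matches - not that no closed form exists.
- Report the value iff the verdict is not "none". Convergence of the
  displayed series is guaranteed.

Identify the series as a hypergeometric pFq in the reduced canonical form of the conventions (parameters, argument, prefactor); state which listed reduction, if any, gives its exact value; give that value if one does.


This is -\frac{11}{9} * 2F1(-\frac{7}{12}, 2; \frac{65}{12}; 1) in reduced canonical form. Verdict at x = 1: the Gauss summation I1 matches (x = 1: the Gamma ratio telescopes since c-a-b = 4 > 0 and a = 2 in Z>0). Sum: -\frac{23903}{25920}.

First insight: from the first term -\frac{11}{9}: the lower running product (C = -11/9) is a rising factorial.
Term ratio: r(k) = 1 * (k-\frac{7}{12}) (k+2) / [(k+\frac{65}{12}) (k+1)] - poly over poly, x = 1 from leading terms; C = -\frac{11}{9} at k = 0.


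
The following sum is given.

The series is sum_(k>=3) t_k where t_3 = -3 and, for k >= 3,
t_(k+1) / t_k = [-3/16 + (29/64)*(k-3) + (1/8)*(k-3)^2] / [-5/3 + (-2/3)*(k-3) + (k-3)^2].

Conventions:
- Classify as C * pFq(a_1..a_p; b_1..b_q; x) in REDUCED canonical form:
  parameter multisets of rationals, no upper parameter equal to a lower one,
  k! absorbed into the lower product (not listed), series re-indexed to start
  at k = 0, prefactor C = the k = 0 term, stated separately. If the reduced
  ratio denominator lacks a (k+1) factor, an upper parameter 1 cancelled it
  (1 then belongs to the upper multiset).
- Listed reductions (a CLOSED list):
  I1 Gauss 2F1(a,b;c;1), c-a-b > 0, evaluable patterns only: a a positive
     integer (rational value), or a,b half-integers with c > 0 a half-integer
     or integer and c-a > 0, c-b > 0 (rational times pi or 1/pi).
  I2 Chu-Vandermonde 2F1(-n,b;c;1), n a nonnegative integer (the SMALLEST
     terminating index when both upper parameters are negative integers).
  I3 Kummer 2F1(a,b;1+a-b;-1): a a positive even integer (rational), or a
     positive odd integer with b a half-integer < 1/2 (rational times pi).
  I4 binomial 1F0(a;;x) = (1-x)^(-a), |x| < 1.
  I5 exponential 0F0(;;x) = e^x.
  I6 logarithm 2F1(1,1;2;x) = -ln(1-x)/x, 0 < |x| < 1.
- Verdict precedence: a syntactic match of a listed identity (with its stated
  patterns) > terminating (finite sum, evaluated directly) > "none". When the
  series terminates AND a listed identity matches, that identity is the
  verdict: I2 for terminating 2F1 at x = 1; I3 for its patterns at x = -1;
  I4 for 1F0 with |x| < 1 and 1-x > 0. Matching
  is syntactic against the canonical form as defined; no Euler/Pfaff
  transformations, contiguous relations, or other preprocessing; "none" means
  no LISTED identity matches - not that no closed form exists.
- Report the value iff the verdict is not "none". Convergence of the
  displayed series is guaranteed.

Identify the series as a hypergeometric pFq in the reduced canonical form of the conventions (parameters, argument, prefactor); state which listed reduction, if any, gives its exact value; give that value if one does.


The series (x = 1/8) is 2F1: upper {-3/8, 4}, lower {-5/3}, prefactor -3. Verdict: no listed reduction: x = 1/8 and upper {-3/8, 4} fail every I1-I6 pattern.

First insight: t_0 being -3, factor the ratio over Q (C = -3): negated roots = parameters.
Consecutive-term ratio: r(k) = (1/8) * (k-3/8) (k+4) / [(k-5/3) (k+1)] - rational; roots negated = parameters, x = (1/8), C = -3.


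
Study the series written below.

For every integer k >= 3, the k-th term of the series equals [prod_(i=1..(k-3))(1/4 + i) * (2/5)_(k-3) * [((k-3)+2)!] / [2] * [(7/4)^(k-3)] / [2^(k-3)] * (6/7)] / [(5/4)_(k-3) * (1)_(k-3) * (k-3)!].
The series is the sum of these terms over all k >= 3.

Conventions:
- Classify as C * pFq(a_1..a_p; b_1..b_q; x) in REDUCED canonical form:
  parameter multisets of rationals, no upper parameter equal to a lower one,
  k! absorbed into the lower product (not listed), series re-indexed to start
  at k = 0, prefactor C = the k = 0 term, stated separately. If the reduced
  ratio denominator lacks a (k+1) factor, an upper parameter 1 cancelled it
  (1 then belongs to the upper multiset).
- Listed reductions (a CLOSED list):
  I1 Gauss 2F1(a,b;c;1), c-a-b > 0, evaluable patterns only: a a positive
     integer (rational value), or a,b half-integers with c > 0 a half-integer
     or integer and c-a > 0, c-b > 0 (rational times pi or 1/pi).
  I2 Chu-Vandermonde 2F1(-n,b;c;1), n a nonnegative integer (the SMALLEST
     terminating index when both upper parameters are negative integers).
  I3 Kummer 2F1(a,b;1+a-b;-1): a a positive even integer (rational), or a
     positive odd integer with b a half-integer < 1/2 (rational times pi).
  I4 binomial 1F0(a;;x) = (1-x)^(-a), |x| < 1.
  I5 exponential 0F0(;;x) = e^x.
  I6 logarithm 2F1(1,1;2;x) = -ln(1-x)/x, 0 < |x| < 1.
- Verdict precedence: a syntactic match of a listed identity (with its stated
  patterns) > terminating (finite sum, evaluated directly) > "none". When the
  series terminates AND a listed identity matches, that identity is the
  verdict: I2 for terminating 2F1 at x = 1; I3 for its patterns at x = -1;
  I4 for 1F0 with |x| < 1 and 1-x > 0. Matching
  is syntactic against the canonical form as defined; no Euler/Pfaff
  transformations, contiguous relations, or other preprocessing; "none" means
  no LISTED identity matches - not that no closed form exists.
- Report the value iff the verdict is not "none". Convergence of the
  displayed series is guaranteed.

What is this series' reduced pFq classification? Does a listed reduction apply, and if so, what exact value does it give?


At argument 7/8: a 2F1 with upper {2/5, 3}, lower {1}, scaled by C = 6/7. Verdict: none - at argument 7/8 the multisets {2/5, 3} ; {1} match no listed identity.

First insight: t_0 = 6/7 here, and the running product (prefactor 6/7) telescopes to a rising factorial.
Term ratio: r(k) = (7/8) * (k+2/5) (k+3) / [(k+1) (k+1)] - poly over poly, x = (7/8) from leading terms; C = 6/7 at k = 0.


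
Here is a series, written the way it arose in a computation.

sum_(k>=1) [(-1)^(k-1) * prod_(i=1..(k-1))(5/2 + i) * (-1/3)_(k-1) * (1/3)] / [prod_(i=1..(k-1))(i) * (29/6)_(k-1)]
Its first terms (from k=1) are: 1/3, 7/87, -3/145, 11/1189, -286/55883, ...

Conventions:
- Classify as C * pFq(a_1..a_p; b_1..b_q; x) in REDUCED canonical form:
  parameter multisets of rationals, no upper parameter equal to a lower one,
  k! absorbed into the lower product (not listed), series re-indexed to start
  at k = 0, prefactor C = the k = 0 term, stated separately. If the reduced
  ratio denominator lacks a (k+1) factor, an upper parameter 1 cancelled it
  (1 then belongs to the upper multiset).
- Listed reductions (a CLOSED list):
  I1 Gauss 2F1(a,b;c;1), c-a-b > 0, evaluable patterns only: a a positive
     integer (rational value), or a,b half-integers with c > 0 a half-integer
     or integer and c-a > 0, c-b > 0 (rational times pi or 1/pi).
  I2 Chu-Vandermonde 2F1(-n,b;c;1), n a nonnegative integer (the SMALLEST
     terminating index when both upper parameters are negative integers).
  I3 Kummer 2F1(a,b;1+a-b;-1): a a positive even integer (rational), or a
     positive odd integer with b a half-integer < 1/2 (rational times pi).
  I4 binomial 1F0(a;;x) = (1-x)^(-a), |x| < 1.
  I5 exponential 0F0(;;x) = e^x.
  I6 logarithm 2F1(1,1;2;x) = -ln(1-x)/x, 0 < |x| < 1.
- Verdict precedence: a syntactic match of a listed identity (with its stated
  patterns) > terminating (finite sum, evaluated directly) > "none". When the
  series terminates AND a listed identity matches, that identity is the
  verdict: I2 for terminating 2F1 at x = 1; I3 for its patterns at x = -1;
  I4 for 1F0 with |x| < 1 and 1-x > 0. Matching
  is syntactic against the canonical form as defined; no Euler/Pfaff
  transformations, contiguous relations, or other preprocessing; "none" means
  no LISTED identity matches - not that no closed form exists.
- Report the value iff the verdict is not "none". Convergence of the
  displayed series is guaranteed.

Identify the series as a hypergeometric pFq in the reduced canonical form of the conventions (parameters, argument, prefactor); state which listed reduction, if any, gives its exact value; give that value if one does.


The tell: x = (-1) and the running product (C = 1/3, x = -1) telescopes to a rising factorial.
Ratio: r(k) = (-1) * (k-1/3) (k+7/2) / [(k+29/6) (k+1)] - rational; roots negated = parameters, x = (-1), C = 1/3.

At argument -1: a 2F1 with upper {-1/3, 7/2}, lower {29/6}, scaled by C = 1/3. Verdict: none - at argument -1 the multisets {-1/3, 7/2} ; {29/6} match no listed identity.


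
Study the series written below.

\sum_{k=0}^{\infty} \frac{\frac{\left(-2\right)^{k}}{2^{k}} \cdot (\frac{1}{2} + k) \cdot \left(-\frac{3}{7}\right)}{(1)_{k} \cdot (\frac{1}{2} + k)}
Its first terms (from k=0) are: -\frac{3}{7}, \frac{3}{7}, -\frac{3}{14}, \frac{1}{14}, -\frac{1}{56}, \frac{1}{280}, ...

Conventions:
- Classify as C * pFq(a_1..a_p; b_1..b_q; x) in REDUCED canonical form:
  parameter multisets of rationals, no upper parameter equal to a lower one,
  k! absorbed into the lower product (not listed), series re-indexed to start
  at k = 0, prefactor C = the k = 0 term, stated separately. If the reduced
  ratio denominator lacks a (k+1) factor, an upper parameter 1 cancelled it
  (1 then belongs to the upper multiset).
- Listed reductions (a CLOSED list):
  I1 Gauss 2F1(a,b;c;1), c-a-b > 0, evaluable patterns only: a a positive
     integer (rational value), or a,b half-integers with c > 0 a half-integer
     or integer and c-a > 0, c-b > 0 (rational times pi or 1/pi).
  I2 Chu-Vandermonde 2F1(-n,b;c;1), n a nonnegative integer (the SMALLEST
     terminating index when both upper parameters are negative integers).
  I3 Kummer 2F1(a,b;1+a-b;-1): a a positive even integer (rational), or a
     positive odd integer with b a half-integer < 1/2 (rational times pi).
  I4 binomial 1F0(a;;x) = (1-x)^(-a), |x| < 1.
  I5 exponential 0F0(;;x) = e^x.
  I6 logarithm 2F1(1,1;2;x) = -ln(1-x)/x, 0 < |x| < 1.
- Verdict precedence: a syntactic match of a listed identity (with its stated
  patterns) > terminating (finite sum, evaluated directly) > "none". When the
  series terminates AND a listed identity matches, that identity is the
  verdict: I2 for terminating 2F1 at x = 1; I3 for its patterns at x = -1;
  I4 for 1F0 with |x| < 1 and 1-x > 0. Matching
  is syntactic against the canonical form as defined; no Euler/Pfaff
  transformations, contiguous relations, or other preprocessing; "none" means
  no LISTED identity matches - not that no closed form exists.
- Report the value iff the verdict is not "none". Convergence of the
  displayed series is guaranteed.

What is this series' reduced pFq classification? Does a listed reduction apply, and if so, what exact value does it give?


Reduced: x = -1, 0F0, upper = {-}, lower = {-}, C = -\frac{3}{7}. Verdict: the I5 exponential reduction applies (the 0F0 exponential series at x = -1). Exact value: \left(-\frac{3}{7}\right) \cdot e^{-1}.

Structural cue: t_0 = -\frac{3}{7} here, and the factor k + 1/2 cancels (top and bottom), leaving C = -3/7, x = -1.
Term ratio: r(k) = -1 * 1 / [(k+1)] - rational; roots negated = parameters, x = -1, C = -\frac{3}{7}.


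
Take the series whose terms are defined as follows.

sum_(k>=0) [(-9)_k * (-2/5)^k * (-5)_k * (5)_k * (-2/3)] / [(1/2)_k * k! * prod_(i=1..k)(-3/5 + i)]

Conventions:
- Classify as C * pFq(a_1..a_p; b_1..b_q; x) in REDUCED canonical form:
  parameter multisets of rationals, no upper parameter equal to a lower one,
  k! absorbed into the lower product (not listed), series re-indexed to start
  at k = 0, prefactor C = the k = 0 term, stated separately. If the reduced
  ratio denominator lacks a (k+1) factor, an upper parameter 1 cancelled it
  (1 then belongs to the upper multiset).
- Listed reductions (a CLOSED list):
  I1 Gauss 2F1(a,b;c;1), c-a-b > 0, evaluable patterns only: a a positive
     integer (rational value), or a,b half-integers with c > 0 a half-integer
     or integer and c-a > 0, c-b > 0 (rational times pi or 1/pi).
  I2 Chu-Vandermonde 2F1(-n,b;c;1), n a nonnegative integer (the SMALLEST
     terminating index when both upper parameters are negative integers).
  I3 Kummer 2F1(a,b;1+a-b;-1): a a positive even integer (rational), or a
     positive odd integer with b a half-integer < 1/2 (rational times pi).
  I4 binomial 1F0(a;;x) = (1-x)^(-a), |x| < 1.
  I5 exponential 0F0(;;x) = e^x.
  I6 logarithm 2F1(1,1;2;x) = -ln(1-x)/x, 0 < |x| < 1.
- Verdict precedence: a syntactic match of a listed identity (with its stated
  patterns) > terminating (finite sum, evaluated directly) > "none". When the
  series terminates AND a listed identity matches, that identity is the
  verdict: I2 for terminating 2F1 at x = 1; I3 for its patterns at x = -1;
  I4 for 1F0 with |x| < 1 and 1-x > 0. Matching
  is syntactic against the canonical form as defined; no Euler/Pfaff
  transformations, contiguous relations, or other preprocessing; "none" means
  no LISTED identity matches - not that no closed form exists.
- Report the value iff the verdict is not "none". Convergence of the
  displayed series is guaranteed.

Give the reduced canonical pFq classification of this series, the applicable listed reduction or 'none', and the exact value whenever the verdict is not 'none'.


The series (x = -2/5) is 3F2: upper {-9, -5, 5}, lower {2/5, 1/2}, prefactor -2/3. Verdict: terminating - upper parameter -5 makes this a finite sum (last index 5), evaluated exactly. Value: 3556282/3927.

Key step: with t_0 = -2/3, the lower running product (prefactor -2/3) is a rising factorial.
Step ratio: r(k) = (-2/5) * (k-9) (k-5) (k+5) / [(k+2/5) (k+1/2) (k+1)] - rational in k, leading ratio (-2/5); with t_0 = -2/3, classification follows.


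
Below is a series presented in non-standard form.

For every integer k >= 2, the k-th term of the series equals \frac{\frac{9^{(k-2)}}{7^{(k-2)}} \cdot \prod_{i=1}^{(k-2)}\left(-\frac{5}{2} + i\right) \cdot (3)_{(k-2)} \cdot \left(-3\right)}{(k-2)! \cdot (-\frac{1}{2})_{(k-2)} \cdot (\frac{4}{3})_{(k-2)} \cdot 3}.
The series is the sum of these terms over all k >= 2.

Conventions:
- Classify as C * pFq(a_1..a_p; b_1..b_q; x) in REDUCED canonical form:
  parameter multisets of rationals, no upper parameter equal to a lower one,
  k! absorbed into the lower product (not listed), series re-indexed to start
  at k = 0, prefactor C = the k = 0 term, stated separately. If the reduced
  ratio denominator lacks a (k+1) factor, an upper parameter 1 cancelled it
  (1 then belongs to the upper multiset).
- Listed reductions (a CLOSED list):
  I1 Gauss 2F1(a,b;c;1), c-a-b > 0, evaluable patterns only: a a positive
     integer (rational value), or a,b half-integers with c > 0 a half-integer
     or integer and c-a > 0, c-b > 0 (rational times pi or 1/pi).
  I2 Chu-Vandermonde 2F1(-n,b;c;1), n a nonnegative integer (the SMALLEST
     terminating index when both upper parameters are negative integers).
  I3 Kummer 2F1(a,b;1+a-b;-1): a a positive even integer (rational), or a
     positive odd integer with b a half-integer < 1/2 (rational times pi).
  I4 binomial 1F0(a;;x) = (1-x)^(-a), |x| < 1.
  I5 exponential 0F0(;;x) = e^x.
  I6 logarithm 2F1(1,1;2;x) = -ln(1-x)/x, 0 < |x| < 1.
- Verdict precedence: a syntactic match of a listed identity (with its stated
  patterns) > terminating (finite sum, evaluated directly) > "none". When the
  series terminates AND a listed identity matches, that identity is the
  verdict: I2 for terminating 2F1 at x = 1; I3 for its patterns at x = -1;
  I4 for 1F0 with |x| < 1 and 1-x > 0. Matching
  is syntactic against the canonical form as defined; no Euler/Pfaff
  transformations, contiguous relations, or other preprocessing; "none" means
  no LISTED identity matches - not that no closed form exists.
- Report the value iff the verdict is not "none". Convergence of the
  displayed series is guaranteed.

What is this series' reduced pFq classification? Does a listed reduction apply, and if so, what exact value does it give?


Prefactor -1, argument \frac{9}{7}: 2F2 with upper {-\frac{3}{2}, 3} over lower {-\frac{1}{2}, \frac{4}{3}}. Verdict: none. Every listed pattern misses the 2F2 form at \frac{9}{7}, upper {-\frac{3}{2}, 3}.

First insight: t_0 = -1 here, and the running product (prefactor -1) telescopes to a rising factorial.
Adjacent-term ratio: r(k) = \frac{9}{7} * (k-\frac{3}{2}) (k+3) / [(k-\frac{1}{2}) (k+\frac{4}{3}) (k+1)] - rational in k. x = \frac{9}{7}; t_0 = -1; negate the roots.


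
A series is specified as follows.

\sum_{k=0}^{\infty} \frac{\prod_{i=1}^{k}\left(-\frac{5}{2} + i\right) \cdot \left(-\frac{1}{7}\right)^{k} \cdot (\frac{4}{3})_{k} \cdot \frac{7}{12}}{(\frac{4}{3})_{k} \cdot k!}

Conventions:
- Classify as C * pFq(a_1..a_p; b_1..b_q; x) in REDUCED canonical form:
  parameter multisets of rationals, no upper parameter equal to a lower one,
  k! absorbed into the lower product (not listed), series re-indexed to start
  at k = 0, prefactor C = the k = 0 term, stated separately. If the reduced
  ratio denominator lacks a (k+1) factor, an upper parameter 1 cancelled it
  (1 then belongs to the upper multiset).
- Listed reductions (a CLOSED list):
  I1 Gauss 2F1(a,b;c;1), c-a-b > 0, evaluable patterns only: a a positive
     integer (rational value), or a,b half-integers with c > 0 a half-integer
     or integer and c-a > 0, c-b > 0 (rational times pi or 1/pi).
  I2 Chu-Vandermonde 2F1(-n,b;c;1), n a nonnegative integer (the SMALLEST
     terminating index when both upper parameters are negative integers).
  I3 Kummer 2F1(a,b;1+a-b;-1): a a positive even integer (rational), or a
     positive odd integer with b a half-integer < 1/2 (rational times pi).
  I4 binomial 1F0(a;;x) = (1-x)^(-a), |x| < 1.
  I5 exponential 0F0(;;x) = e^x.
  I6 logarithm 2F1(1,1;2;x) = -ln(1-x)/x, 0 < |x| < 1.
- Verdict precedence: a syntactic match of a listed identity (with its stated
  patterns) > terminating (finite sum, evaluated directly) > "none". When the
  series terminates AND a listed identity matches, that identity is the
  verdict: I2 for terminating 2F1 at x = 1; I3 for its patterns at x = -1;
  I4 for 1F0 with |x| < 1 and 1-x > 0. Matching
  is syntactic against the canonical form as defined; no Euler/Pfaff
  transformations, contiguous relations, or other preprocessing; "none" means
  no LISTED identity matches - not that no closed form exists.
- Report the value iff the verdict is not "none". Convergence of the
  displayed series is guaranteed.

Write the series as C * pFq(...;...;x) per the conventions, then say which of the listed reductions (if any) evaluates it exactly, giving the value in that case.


Canonical form: C = \frac{7}{12} times 1F0 with upper {-\frac{3}{2}}, lower {-}, x = -\frac{1}{7}. Verdict: the binomial series (I4) applies (the 1F0 binomial series: exponent 3/2, x = -\frac{1}{7}). Value: \frac{7}{12} \cdot \left(\frac{8}{7}\right)^{\frac{3}{2}}.

Structural cue: x = -\frac{1}{7} and the running product (prefactor 7/12) telescopes to a rising factorial.
Ratio: r(k) = -\frac{1}{7} * (k-\frac{3}{2}) / [(k+1)] - poly over poly, x = -\frac{1}{7} from leading terms; C = \frac{7}{12} at k = 0.
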